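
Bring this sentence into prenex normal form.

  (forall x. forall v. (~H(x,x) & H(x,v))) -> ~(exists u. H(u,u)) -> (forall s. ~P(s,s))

exists x. exists v. exists u. forall s. (H(x,x) | ~H(x,v) | H(u,u) | ~P(s,s))

Rewrite implications/biconditionals: A → B as ¬A ∨ B.
  ~(forall x. forall v. (~H(x,x) & H(x,v))) | ~~(exists u. H(u,u)) | (forall s. ~P(s,s))
Push ¬ through the quantifiers and connectives to reach negation normal form:
  (exists x. exists v. (H(x,x) | ~H(x,v))) | (exists u. H(u,u)) | (forall s. ~P(s,s))
All bound variables are already distinct, so no renaming is needed.
Extract every quantifier outward, since the variables are now distinct and don't occur free across branches:
  exists x. exists v. exists u. forall s. (H(x,x) | ~H(x,v) | H(u,u) | ~P(s,s))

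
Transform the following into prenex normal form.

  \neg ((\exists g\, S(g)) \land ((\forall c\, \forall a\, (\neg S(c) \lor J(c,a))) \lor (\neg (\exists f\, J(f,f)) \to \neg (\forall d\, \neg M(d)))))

Eliminate → and ↔ using ¬ and ∨.
  \neg ((\exists g\, S(g)) \land ((\forall c\, \forall a\, (\neg S(c) \lor J(c,a))) \lor \neg \neg (\exists f\, J(f,f)) \lor \neg (\forall d\, \neg M(d))))
Drive negations inward (¬∀x A ≡ ∃x ¬A, ¬∃x A ≡ ∀x ¬A, De Morgan for ∧/∨):
  (\forall g\, \neg S(g)) \lor (\exists c\, \exists a\, (S(c) \land \neg J(c,a))) \land (\forall f\, \neg J(f,f)) \land (\forall d\, \neg M(d))
All bound variables are already distinct, so no renaming is needed.
Extract every quantifier outward, since the variables are now distinct and don't occur free across branches:
  \forall g\, \exists c\, \exists a\, \forall f\, \forall d\, (\neg S(g) \lor S(c) \land \neg J(c,a) \land \neg J(f,f) \land \neg M(d))

\forall g\, \exists c\, \exists a\, \forall f\, \forall d\, (\neg S(g) \lor S(c) \land \neg J(c,a) \land \neg J(f,f) \land \neg M(d))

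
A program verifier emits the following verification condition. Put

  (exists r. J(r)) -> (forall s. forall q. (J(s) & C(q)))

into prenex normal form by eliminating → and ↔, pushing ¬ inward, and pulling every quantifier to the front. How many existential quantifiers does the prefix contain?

0

Eliminate → and ↔ using ¬ and ∨.
  ~(exists r. J(r)) | (forall s. forall q. (J(s) & C(q)))
Drive negations inward (¬∀x A ≡ ∃x ¬A, ¬∃x A ≡ ∀x ¬A, De Morgan for ∧/∨):
  (forall r. ~J(r)) | (forall s. forall q. (J(s) & C(q)))
Extract every quantifier outward, since the variables are now distinct and don't occur free across branches:
  forall r. forall s. forall q. (~J(r) | J(s) & C(q))
The prefix is forall r forall s forall q: 3 universal, 0 existential.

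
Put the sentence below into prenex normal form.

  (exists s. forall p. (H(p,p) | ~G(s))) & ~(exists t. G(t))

exists s. forall p. forall t. ((H(p,p) | ~G(s)) & ~G(t))

Push ¬ through the quantifiers and connectives to reach negation normal form:
  (exists s. forall p. (H(p,p) | ~G(s))) & (forall t. ~G(t))
Finally move all quantifiers to the prefix:
  exists s. forall p. forall t. ((H(p,p) | ~G(s)) & ~G(t))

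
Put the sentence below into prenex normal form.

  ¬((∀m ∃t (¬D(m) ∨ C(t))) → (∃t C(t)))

∀m ∃t ∀y1 ((¬D(m) ∨ C(t)) ∧ ¬C(y1))

First replace A → B with ¬A ∨ B.
  ¬(¬(∀m ∃t (¬D(m) ∨ C(t))) ∨ (∃t C(t)))
Drive negations inward (¬∀x A ≡ ∃x ¬A, ¬∃x A ≡ ∀x ¬A, De Morgan for ∧/∨):
  (∀m ∃t (¬D(m) ∨ C(t))) ∧ (∀t ¬C(t))
Rename bound variables to avoid capture: t↦y1.
  (∀m ∃t (¬D(m) ∨ C(t))) ∧ (∀y1 ¬C(y1))
Extract every quantifier outward, since the variables are now distinct and don't occur free across branches:
  ∀m ∃t ∀y1 ((¬D(m) ∨ C(t)) ∧ ¬C(y1))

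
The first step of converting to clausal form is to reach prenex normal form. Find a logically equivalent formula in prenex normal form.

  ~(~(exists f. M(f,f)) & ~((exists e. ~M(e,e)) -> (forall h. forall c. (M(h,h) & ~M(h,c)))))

Eliminate → and ↔ using ¬ and ∨.
  ~(~(exists f. M(f,f)) & ~(~(exists e. ~M(e,e)) | (forall h. forall c. (M(h,h) & ~M(h,c)))))
Push ¬ through the quantifiers and connectives to reach negation normal form:
  (exists f. M(f,f)) | (forall e. M(e,e)) | (forall h. forall c. (M(h,h) & ~M(h,c)))
Extract every quantifier outward, since the variables are now distinct and don't occur free across branches:
  exists f. forall e. forall h. forall c. (M(f,f) | M(e,e) | M(h,h) & ~M(h,c))

exists f. forall e. forall h. forall c. (M(f,f) | M(e,e) | M(h,h) & ~M(h,c))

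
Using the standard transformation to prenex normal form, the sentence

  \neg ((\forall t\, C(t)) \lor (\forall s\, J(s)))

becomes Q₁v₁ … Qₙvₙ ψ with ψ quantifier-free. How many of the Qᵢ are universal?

Drive negations inward (¬∀x A ≡ ∃x ¬A, ¬∃x A ≡ ∀x ¬A, De Morgan for ∧/∨):
  (\exists t\, \neg C(t)) \land (\exists s\, \neg J(s))
Pull the quantifiers to the front (each side's bound variable is not free in the other side):
  \exists t\, \exists s\, (\neg C(t) \land \neg J(s))
The prefix is \exists t \exists s: 0 universal, 2 existential.

0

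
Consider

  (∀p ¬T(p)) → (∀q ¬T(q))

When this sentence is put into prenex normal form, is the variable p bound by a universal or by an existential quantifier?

existential

First replace A → B with ¬A ∨ B.
  ¬(∀p ¬T(p)) ∨ (∀q ¬T(q))
Drive negations inward (¬∀x A ≡ ∃x ¬A, ¬∃x A ≡ ∀x ¬A, De Morgan for ∧/∨):
  (∃p T(p)) ∨ (∀q ¬T(q))
Pull the quantifiers to the front (each side's bound variable is not free in the other side):
  ∃p ∀q (T(p) ∨ ¬T(q))
The quantifier ∀p sits under an odd number of negations (counting the antecedent side of each →), so it flips to ∃p.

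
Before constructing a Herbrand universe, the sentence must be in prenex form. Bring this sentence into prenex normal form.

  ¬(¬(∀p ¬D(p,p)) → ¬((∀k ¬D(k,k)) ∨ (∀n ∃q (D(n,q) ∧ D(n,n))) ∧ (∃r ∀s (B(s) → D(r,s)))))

∃p ∀k ∀n ∃q ∃r ∀s (D(p,p) ∧ (¬D(k,k) ∨ D(n,q) ∧ D(n,n) ∧ (¬B(s) ∨ D(r,s))))

First replace A → B with ¬A ∨ B.
  ¬(¬¬(∀p ¬D(p,p)) ∨ ¬((∀k ¬D(k,k)) ∨ (∀n ∃q (D(n,q) ∧ D(n,n))) ∧ (∃r ∀s (¬B(s) ∨ D(r,s)))))
Push ¬ through the quantifiers and connectives to reach negation normal form:
  (∃p D(p,p)) ∧ ((∀k ¬D(k,k)) ∨ (∀n ∃q (D(n,q) ∧ D(n,n))) ∧ (∃r ∀s (¬B(s) ∨ D(r,s))))
Extract every quantifier outward, since the variables are now distinct and don't occur free across branches:
  ∃p ∀k ∀n ∃q ∃r ∀s (D(p,p) ∧ (¬D(k,k) ∨ D(n,q) ∧ D(n,n) ∧ (¬B(s) ∨ D(r,s))))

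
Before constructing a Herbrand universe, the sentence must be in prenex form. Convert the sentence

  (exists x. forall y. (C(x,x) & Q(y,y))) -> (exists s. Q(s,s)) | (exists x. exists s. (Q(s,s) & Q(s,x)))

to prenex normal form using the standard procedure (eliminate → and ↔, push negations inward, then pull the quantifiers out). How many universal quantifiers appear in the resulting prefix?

1

First replace A → B with ¬A ∨ B.
  ~(exists x. forall y. (C(x,x) & Q(y,y))) | (exists s. Q(s,s)) | (exists x. exists s. (Q(s,s) & Q(s,x)))
Move each ¬ inward, flipping quantifiers it crosses:
  (forall x. exists y. (~C(x,x) | ~Q(y,y))) | (exists s. Q(s,s)) | (exists x. exists s. (Q(s,s) & Q(s,x)))
Standardize variables apart so no two quantifiers bind the same name: x↦u1, s↦v.
  (forall x. exists y. (~C(x,x) | ~Q(y,y))) | (exists s. Q(s,s)) | (exists u1. exists v. (Q(v,v) & Q(v,u1)))
Finally move all quantifiers to the prefix:
  forall x. exists y. exists s. exists u1. exists v. (~C(x,x) | ~Q(y,y) | Q(s,s) | Q(v,v) & Q(v,u1))
The prefix is forall x exists y exists s exists u1 exists v: 1 universal, 4 existential.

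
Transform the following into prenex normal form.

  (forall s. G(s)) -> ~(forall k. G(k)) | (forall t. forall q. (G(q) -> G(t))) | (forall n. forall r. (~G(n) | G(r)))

exists s. exists k. forall t. forall q. forall n. forall r. (~G(s) | ~G(k) | ~G(q) | G(t) | ~G(n) | G(r))

Eliminate → and ↔ using ¬ and ∨.
  ~(forall s. G(s)) | ~(forall k. G(k)) | (forall t. forall q. (~G(q) | G(t))) | (forall n. forall r. (~G(n) | G(r)))
Move each ¬ inward, flipping quantifiers it crosses:
  (exists s. ~G(s)) | (exists k. ~G(k)) | (forall t. forall q. (~G(q) | G(t))) | (forall n. forall r. (~G(n) | G(r)))
Pull the quantifiers to the front (each side's bound variable is not free in the other side):
  exists s. exists k. forall t. forall q. forall n. forall r. (~G(s) | ~G(k) | ~G(q) | G(t) | ~G(n) | G(r))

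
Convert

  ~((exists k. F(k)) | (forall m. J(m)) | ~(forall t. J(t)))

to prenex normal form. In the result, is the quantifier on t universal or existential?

universal

Drive negations inward (¬∀x A ≡ ∃x ¬A, ¬∃x A ≡ ∀x ¬A, De Morgan for ∧/∨):
  (forall k. ~F(k)) & (exists m. ~J(m)) & (forall t. J(t))
Finally move all quantifiers to the prefix:
  forall k. exists m. forall t. (~F(k) & ~J(m) & J(t))
The quantifier forall t sits under an even number of negations, so it remains universal.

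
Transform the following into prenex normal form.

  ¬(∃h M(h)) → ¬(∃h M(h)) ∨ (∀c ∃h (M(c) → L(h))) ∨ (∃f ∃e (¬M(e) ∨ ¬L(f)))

∃h ∀r ∀c ∃b ∃f ∃e (M(h) ∨ ¬M(r) ∨ ¬M(c) ∨ L(b) ∨ ¬M(e) ∨ ¬L(f))

First replace A → B with ¬A ∨ B.
  ¬¬(∃h M(h)) ∨ ¬(∃h M(h)) ∨ (∀c ∃h (¬M(c) ∨ L(h))) ∨ (∃f ∃e (¬M(e) ∨ ¬L(f)))
Drive negations inward (¬∀x A ≡ ∃x ¬A, ¬∃x A ≡ ∀x ¬A, De Morgan for ∧/∨):
  (∃h M(h)) ∨ (∀h ¬M(h)) ∨ (∀c ∃h (¬M(c) ∨ L(h))) ∨ (∃f ∃e (¬M(e) ∨ ¬L(f)))
Standardize variables apart so no two quantifiers bind the same name: h↦r, h↦b.
  (∃h M(h)) ∨ (∀r ¬M(r)) ∨ (∀c ∃b (¬M(c) ∨ L(b))) ∨ (∃f ∃e (¬M(e) ∨ ¬L(f)))
Finally move all quantifiers to the prefix:
  ∃h ∀r ∀c ∃b ∃f ∃e (M(h) ∨ ¬M(r) ∨ ¬M(c) ∨ L(b) ∨ ¬M(e) ∨ ¬L(f))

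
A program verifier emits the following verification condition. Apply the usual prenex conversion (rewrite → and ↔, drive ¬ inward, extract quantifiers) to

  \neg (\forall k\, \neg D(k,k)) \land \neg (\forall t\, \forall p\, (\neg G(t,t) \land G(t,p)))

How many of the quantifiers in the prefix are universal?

Push ¬ through the quantifiers and connectives to reach negation normal form:
  (\exists k\, D(k,k)) \land (\exists t\, \exists p\, (G(t,t) \lor \neg G(t,p)))
Pull the quantifiers to the front (each side's bound variable is not free in the other side):
  \exists k\, \exists t\, \exists p\, (D(k,k) \land (G(t,t) \lor \neg G(t,p)))
The prefix is \exists k \exists t \exists p: 0 universal, 3 existential.

0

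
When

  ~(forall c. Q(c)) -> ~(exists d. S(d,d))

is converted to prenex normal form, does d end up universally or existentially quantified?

Rewrite implications/biconditionals: A → B as ¬A ∨ B.
  ~~(forall c. Q(c)) | ~(exists d. S(d,d))
Drive negations inward (¬∀x A ≡ ∃x ¬A, ¬∃x A ≡ ∀x ¬A, De Morgan for ∧/∨):
  (forall c. Q(c)) | (forall d. ~S(d,d))
All bound variables are already distinct, so no renaming is needed.
Extract every quantifier outward, since the variables are now distinct and don't occur free across branches:
  forall c. forall d. (Q(c) | ~S(d,d))
The quantifier exists d sits under an odd number of negations (counting the antecedent side of each →), so it flips to forall d.

universal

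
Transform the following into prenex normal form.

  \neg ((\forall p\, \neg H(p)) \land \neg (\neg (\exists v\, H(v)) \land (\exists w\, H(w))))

Move each ¬ inward, flipping quantifiers it crosses:
  (\exists p\, H(p)) \lor (\forall v\, \neg H(v)) \land (\exists w\, H(w))
All bound variables are already distinct, so no renaming is needed.
Extract every quantifier outward, since the variables are now distinct and don't occur free across branches:
  \exists p\, \forall v\, \exists w\, (H(p) \lor \neg H(v) \land H(w))

\exists p\, \forall v\, \exists w\, (H(p) \lor \neg H(v) \land H(w))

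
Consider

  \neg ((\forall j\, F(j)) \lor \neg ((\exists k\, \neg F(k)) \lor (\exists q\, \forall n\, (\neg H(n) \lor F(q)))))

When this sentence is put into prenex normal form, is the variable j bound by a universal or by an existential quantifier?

existential

Push ¬ through the quantifiers and connectives to reach negation normal form:
  (\exists j\, \neg F(j)) \land ((\exists k\, \neg F(k)) \lor (\exists q\, \forall n\, (\neg H(n) \lor F(q))))
Finally move all quantifiers to the prefix:
  \exists j\, \exists k\, \exists q\, \forall n\, (\neg F(j) \land (\neg F(k) \lor \neg H(n) \lor F(q)))
The quantifier \forall j sits under an odd number of negations, so it flips to \exists j.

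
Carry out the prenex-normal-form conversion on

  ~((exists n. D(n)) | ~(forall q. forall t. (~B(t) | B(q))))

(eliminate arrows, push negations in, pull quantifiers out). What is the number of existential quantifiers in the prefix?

0

Drive negations inward (¬∀x A ≡ ∃x ¬A, ¬∃x A ≡ ∀x ¬A, De Morgan for ∧/∨):
  (forall n. ~D(n)) & (forall q. forall t. (~B(t) | B(q)))
All bound variables are already distinct, so no renaming is needed.
Extract every quantifier outward, since the variables are now distinct and don't occur free across branches:
  forall n. forall q. forall t. (~D(n) & (~B(t) | B(q)))
The prefix is forall n forall q forall t: 3 universal, 0 existential.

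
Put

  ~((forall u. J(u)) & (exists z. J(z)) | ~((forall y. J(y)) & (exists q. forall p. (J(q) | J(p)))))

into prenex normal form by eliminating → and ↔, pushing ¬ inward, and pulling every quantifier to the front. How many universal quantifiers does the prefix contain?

Drive negations inward (¬∀x A ≡ ∃x ¬A, ¬∃x A ≡ ∀x ¬A, De Morgan for ∧/∨):
  ((exists u. ~J(u)) | (forall z. ~J(z))) & (forall y. J(y)) & (exists q. forall p. (J(q) | J(p)))
All bound variables are already distinct, so no renaming is needed.
Finally move all quantifiers to the prefix:
  exists u. forall z. forall y. exists q. forall p. ((~J(u) | ~J(z)) & J(y) & (J(q) | J(p)))
The prefix is exists u forall z forall y exists q forall p: 3 universal, 2 existential.

3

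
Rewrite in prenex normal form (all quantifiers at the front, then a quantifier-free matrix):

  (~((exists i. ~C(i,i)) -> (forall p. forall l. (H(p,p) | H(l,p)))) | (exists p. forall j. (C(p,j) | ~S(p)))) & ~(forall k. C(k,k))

First replace A → B with ¬A ∨ B.
  (~(~(exists i. ~C(i,i)) | (forall p. forall l. (H(p,p) | H(l,p)))) | (exists p. forall j. (C(p,j) | ~S(p)))) & ~(forall k. C(k,k))
Push ¬ through the quantifiers and connectives to reach negation normal form:
  ((exists i. ~C(i,i)) & (exists p. exists l. (~H(p,p) & ~H(l,p))) | (exists p. forall j. (C(p,j) | ~S(p)))) & (exists k. ~C(k,k))
Rename bound variables to avoid capture: p↦c.
  ((exists i. ~C(i,i)) & (exists p. exists l. (~H(p,p) & ~H(l,p))) | (exists c. forall j. (C(c,j) | ~S(c)))) & (exists k. ~C(k,k))
Finally move all quantifiers to the prefix:
  exists i. exists p. exists l. exists c. forall j. exists k. ((~C(i,i) & ~H(p,p) & ~H(l,p) | C(c,j) | ~S(c)) & ~C(k,k))

exists i. exists p. exists l. exists c. forall j. exists k. ((~C(i,i) & ~H(p,p) & ~H(l,p) | C(c,j) | ~S(c)) & ~C(k,k))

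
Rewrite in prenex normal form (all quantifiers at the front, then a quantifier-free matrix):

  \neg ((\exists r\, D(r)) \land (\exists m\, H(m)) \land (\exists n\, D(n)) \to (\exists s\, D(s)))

\exists r\, \exists m\, \exists n\, \forall s\, (D(r) \land H(m) \land D(n) \land \neg D(s))

Eliminate → and ↔ using ¬ and ∨.
  \neg (\neg ((\exists r\, D(r)) \land (\exists m\, H(m)) \land (\exists n\, D(n))) \lor (\exists s\, D(s)))
Move each ¬ inward, flipping quantifiers it crosses:
  (\exists r\, D(r)) \land (\exists m\, H(m)) \land (\exists n\, D(n)) \land (\forall s\, \neg D(s))
All bound variables are already distinct, so no renaming is needed.
Finally move all quantifiers to the prefix:
  \exists r\, \exists m\, \exists n\, \forall s\, (D(r) \land H(m) \land D(n) \land \neg D(s))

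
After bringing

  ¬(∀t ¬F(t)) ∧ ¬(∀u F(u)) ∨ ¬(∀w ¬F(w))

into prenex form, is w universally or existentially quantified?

Move each ¬ inward, flipping quantifiers it crosses:
  (∃t F(t)) ∧ (∃u ¬F(u)) ∨ (∃w F(w))
All bound variables are already distinct, so no renaming is needed.
Extract every quantifier outward, since the variables are now distinct and don't occur free across branches:
  ∃t ∃u ∃w (F(t) ∧ ¬F(u) ∨ F(w))
The quantifier ∀w sits under an odd number of negations, so it flips to ∃w.

existential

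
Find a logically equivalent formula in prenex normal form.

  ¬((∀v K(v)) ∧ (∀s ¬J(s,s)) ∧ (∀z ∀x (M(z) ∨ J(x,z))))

∃v ∃s ∃z ∃x (¬K(v) ∨ J(s,s) ∨ ¬M(z) ∧ ¬J(x,z))

Move each ¬ inward, flipping quantifiers it crosses:
  (∃v ¬K(v)) ∨ (∃s J(s,s)) ∨ (∃z ∃x (¬M(z) ∧ ¬J(x,z)))
Finally move all quantifiers to the prefix:
  ∃v ∃s ∃z ∃x (¬K(v) ∨ J(s,s) ∨ ¬M(z) ∧ ¬J(x,z))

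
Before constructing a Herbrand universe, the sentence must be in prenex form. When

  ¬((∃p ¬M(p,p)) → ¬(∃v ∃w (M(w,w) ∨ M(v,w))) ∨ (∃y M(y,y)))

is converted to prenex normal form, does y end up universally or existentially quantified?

universal

First replace A → B with ¬A ∨ B.
  ¬(¬(∃p ¬M(p,p)) ∨ ¬(∃v ∃w (M(w,w) ∨ M(v,w))) ∨ (∃y M(y,y)))
Move each ¬ inward, flipping quantifiers it crosses:
  (∃p ¬M(p,p)) ∧ (∃v ∃w (M(w,w) ∨ M(v,w))) ∧ (∀y ¬M(y,y))
All bound variables are already distinct, so no renaming is needed.
Finally move all quantifiers to the prefix:
  ∃p ∃v ∃w ∀y (¬M(p,p) ∧ (M(w,w) ∨ M(v,w)) ∧ ¬M(y,y))
The quantifier ∃y sits under an odd number of negations (counting the antecedent side of each →), so it flips to ∀y.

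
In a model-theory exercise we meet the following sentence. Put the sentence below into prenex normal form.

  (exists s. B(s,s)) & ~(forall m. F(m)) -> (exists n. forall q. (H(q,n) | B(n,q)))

forall s. forall m. exists n. forall q. (~B(s,s) | F(m) | H(q,n) | B(n,q))

Eliminate → and ↔ using ¬ and ∨.
  ~((exists s. B(s,s)) & ~(forall m. F(m))) | (exists n. forall q. (H(q,n) | B(n,q)))
Move each ¬ inward, flipping quantifiers it crosses:
  (forall s. ~B(s,s)) | (forall m. F(m)) | (exists n. forall q. (H(q,n) | B(n,q)))
All bound variables are already distinct, so no renaming is needed.
Finally move all quantifiers to the prefix:
  forall s. forall m. exists n. forall q. (~B(s,s) | F(m) | H(q,n) | B(n,q))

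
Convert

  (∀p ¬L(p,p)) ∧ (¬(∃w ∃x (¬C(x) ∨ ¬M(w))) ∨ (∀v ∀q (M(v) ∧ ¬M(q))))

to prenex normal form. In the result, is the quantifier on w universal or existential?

universal

Move each ¬ inward, flipping quantifiers it crosses:
  (∀p ¬L(p,p)) ∧ ((∀w ∀x (C(x) ∧ M(w))) ∨ (∀v ∀q (M(v) ∧ ¬M(q))))
All bound variables are already distinct, so no renaming is needed.
Pull the quantifiers to the front (each side's bound variable is not free in the other side):
  ∀p ∀w ∀x ∀v ∀q (¬L(p,p) ∧ (C(x) ∧ M(w) ∨ M(v) ∧ ¬M(q)))
The quantifier ∃w sits under an odd number of negations, so it flips to ∀w.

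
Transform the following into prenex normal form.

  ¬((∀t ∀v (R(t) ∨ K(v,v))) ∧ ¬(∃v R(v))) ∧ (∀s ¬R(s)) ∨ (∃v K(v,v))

Push ¬ through the quantifiers and connectives to reach negation normal form:
  ((∃t ∃v (¬R(t) ∧ ¬K(v,v))) ∨ (∃v R(v))) ∧ (∀s ¬R(s)) ∨ (∃v K(v,v))
Standardize variables apart so no two quantifiers bind the same name: v↦b, v↦u.
  ((∃t ∃v (¬R(t) ∧ ¬K(v,v))) ∨ (∃b R(b))) ∧ (∀s ¬R(s)) ∨ (∃u K(u,u))
Finally move all quantifiers to the prefix:
  ∃t ∃v ∃b ∀s ∃u ((¬R(t) ∧ ¬K(v,v) ∨ R(b)) ∧ ¬R(s) ∨ K(u,u))

∃t ∃v ∃b ∀s ∃u ((¬R(t) ∧ ¬K(v,v) ∨ R(b)) ∧ ¬R(s) ∨ K(u,u))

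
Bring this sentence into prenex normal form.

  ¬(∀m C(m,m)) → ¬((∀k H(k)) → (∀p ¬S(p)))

First replace A → B with ¬A ∨ B.
  ¬¬(∀m C(m,m)) ∨ ¬(¬(∀k H(k)) ∨ (∀p ¬S(p)))
Drive negations inward (¬∀x A ≡ ∃x ¬A, ¬∃x A ≡ ∀x ¬A, De Morgan for ∧/∨):
  (∀m C(m,m)) ∨ (∀k H(k)) ∧ (∃p S(p))
All bound variables are already distinct, so no renaming is needed.
Extract every quantifier outward, since the variables are now distinct and don't occur free across branches:
  ∀m ∀k ∃p (C(m,m) ∨ H(k) ∧ S(p))

∀m ∀k ∃p (C(m,m) ∨ H(k) ∧ S(p))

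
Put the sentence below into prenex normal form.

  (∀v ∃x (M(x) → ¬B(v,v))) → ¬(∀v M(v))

First replace A → B with ¬A ∨ B.
  ¬(∀v ∃x (¬M(x) ∨ ¬B(v,v))) ∨ ¬(∀v M(v))
Push ¬ through the quantifiers and connectives to reach negation normal form:
  (∃v ∀x (M(x) ∧ B(v,v))) ∨ (∃v ¬M(v))
Give each quantifier a distinct variable: v↦x1.
  (∃v ∀x (M(x) ∧ B(v,v))) ∨ (∃x1 ¬M(x1))
Finally move all quantifiers to the prefix:
  ∃v ∀x ∃x1 (M(x) ∧ B(v,v) ∨ ¬M(x1))

∃v ∀x ∃x1 (M(x) ∧ B(v,v) ∨ ¬M(x1))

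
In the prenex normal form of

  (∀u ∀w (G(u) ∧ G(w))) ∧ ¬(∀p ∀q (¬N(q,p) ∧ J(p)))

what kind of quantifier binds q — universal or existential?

Move each ¬ inward, flipping quantifiers it crosses:
  (∀u ∀w (G(u) ∧ G(w))) ∧ (∃p ∃q (N(q,p) ∨ ¬J(p)))
Finally move all quantifiers to the prefix:
  ∀u ∀w ∃p ∃q (G(u) ∧ G(w) ∧ (N(q,p) ∨ ¬J(p)))
The quantifier ∀q sits under an odd number of negations, so it flips to ∃q.

existential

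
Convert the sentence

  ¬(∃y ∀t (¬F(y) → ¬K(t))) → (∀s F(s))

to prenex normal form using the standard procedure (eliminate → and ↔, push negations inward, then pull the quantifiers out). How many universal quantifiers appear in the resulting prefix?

Eliminate → and ↔ using ¬ and ∨.
  ¬¬(∃y ∀t (¬¬F(y) ∨ ¬K(t))) ∨ (∀s F(s))
Drive negations inward (¬∀x A ≡ ∃x ¬A, ¬∃x A ≡ ∀x ¬A, De Morgan for ∧/∨):
  (∃y ∀t (F(y) ∨ ¬K(t))) ∨ (∀s F(s))
Extract every quantifier outward, since the variables are now distinct and don't occur free across branches:
  ∃y ∀t ∀s (F(y) ∨ ¬K(t) ∨ F(s))
The prefix is ∃y ∀t ∀s: 2 universal, 1 existential.

2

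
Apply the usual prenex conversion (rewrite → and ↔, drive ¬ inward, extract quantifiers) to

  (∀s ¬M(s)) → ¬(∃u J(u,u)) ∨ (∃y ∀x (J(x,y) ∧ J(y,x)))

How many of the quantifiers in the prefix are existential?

First replace A → B with ¬A ∨ B.
  ¬(∀s ¬M(s)) ∨ ¬(∃u J(u,u)) ∨ (∃y ∀x (J(x,y) ∧ J(y,x)))
Move each ¬ inward, flipping quantifiers it crosses:
  (∃s M(s)) ∨ (∀u ¬J(u,u)) ∨ (∃y ∀x (J(x,y) ∧ J(y,x)))
All bound variables are already distinct, so no renaming is needed.
Extract every quantifier outward, since the variables are now distinct and don't occur free across branches:
  ∃s ∀u ∃y ∀x (M(s) ∨ ¬J(u,u) ∨ J(x,y) ∧ J(y,x))
The prefix is ∃s ∀u ∃y ∀x: 2 universal, 2 existential.

2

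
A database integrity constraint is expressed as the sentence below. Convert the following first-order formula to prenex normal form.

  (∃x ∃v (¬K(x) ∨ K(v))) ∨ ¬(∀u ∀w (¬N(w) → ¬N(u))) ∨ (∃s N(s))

Eliminate → and ↔ using ¬ and ∨.
  (∃x ∃v (¬K(x) ∨ K(v))) ∨ ¬(∀u ∀w (¬¬N(w) ∨ ¬N(u))) ∨ (∃s N(s))
Drive negations inward (¬∀x A ≡ ∃x ¬A, ¬∃x A ≡ ∀x ¬A, De Morgan for ∧/∨):
  (∃x ∃v (¬K(x) ∨ K(v))) ∨ (∃u ∃w (¬N(w) ∧ N(u))) ∨ (∃s N(s))
Extract every quantifier outward, since the variables are now distinct and don't occur free across branches:
  ∃x ∃v ∃u ∃w ∃s (¬K(x) ∨ K(v) ∨ ¬N(w) ∧ N(u) ∨ N(s))

∃x ∃v ∃u ∃w ∃s (¬K(x) ∨ K(v) ∨ ¬N(w) ∧ N(u) ∨ N(s))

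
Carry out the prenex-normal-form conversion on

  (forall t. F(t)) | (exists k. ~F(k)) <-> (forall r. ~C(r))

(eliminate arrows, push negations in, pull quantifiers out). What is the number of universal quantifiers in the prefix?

Rewrite implications/biconditionals: A → B as ¬A ∨ B; A ↔ B as (¬A ∨ B) ∧ (¬B ∨ A).
  (~((forall t. F(t)) | (exists k. ~F(k))) | (forall r. ~C(r))) & (~(forall r. ~C(r)) | (forall t. F(t)) | (exists k. ~F(k)))
Push ¬ through the quantifiers and connectives to reach negation normal form:
  ((exists t. ~F(t)) & (forall k. F(k)) | (forall r. ~C(r))) & ((exists r. C(r)) | (forall t. F(t)) | (exists k. ~F(k)))
Rename bound variables to avoid capture: r↦x1, t↦x, k↦b.
  ((exists t. ~F(t)) & (forall k. F(k)) | (forall r. ~C(r))) & ((exists x1. C(x1)) | (forall x. F(x)) | (exists b. ~F(b)))
Pull the quantifiers to the front (each side's bound variable is not free in the other side):
  exists t. forall k. forall r. exists x1. forall x. exists b. ((~F(t) & F(k) | ~C(r)) & (C(x1) | F(x) | ~F(b)))
The prefix is exists t forall k forall r exists x1 forall x exists b: 3 universal, 3 existential.

3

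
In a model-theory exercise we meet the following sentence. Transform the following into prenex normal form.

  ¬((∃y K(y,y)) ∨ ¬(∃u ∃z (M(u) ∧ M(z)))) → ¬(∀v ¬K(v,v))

Eliminate → and ↔ using ¬ and ∨.
  ¬¬((∃y K(y,y)) ∨ ¬(∃u ∃z (M(u) ∧ M(z)))) ∨ ¬(∀v ¬K(v,v))
Drive negations inward (¬∀x A ≡ ∃x ¬A, ¬∃x A ≡ ∀x ¬A, De Morgan for ∧/∨):
  (∃y K(y,y)) ∨ (∀u ∀z (¬M(u) ∨ ¬M(z))) ∨ (∃v K(v,v))
Finally move all quantifiers to the prefix:
  ∃y ∀u ∀z ∃v (K(y,y) ∨ ¬M(u) ∨ ¬M(z) ∨ K(v,v))

∃y ∀u ∀z ∃v (K(y,y) ∨ ¬M(u) ∨ ¬M(z) ∨ K(v,v))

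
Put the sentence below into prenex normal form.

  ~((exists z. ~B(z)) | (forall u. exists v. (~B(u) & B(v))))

forall z. exists u. forall v. (B(z) & (B(u) | ~B(v)))

Move each ¬ inward, flipping quantifiers it crosses:
  (forall z. B(z)) & (exists u. forall v. (B(u) | ~B(v)))
Pull the quantifiers to the front (each side's bound variable is not free in the other side):
  forall z. exists u. forall v. (B(z) & (B(u) | ~B(v)))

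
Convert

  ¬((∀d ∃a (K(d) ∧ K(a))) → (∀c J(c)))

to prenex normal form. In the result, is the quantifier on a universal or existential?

First replace A → B with ¬A ∨ B.
  ¬(¬(∀d ∃a (K(d) ∧ K(a))) ∨ (∀c J(c)))
Drive negations inward (¬∀x A ≡ ∃x ¬A, ¬∃x A ≡ ∀x ¬A, De Morgan for ∧/∨):
  (∀d ∃a (K(d) ∧ K(a))) ∧ (∃c ¬J(c))
All bound variables are already distinct, so no renaming is needed.
Pull the quantifiers to the front (each side's bound variable is not free in the other side):
  ∀d ∃a ∃c (K(d) ∧ K(a) ∧ ¬J(c))
The quantifier ∃a sits under an even number of negations (counting the antecedent side of each →), so it remains existential.

existential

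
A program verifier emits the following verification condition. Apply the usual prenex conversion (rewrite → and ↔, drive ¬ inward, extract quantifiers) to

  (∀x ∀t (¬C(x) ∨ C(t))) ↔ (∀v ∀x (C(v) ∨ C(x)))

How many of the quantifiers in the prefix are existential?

First replace A → B with ¬A ∨ B; A ↔ B as (¬A ∨ B) ∧ (¬B ∨ A).
  (¬(∀x ∀t (¬C(x) ∨ C(t))) ∨ (∀v ∀x (C(v) ∨ C(x)))) ∧ (¬(∀v ∀x (C(v) ∨ C(x))) ∨ (∀x ∀t (¬C(x) ∨ C(t))))
Push ¬ through the quantifiers and connectives to reach negation normal form:
  ((∃x ∃t (C(x) ∧ ¬C(t))) ∨ (∀v ∀x (C(v) ∨ C(x)))) ∧ ((∃v ∃x (¬C(v) ∧ ¬C(x))) ∨ (∀x ∀t (¬C(x) ∨ C(t))))
Give each quantifier a distinct variable: x↦z1, v↦p, x↦v1, x↦u1, t↦b.
  ((∃x ∃t (C(x) ∧ ¬C(t))) ∨ (∀v ∀z1 (C(v) ∨ C(z1)))) ∧ ((∃p ∃v1 (¬C(p) ∧ ¬C(v1))) ∨ (∀u1 ∀b (¬C(u1) ∨ C(b))))
Extract every quantifier outward, since the variables are now distinct and don't occur free across branches:
  ∃x ∃t ∀v ∀z1 ∃p ∃v1 ∀u1 ∀b ((C(x) ∧ ¬C(t) ∨ C(v) ∨ C(z1)) ∧ (¬C(p) ∧ ¬C(v1) ∨ ¬C(u1) ∨ C(b)))
The prefix is ∃x ∃t ∀v ∀z1 ∃p ∃v1 ∀u1 ∀b: 4 universal, 4 existential.

4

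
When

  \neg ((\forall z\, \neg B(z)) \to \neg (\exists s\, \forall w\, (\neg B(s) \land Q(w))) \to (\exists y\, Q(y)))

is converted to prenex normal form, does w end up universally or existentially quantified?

Rewrite implications/biconditionals: A → B as ¬A ∨ B.
  \neg (\neg (\forall z\, \neg B(z)) \lor \neg \neg (\exists s\, \forall w\, (\neg B(s) \land Q(w))) \lor (\exists y\, Q(y)))
Move each ¬ inward, flipping quantifiers it crosses:
  (\forall z\, \neg B(z)) \land (\forall s\, \exists w\, (B(s) \lor \neg Q(w))) \land (\forall y\, \neg Q(y))
All bound variables are already distinct, so no renaming is needed.
Finally move all quantifiers to the prefix:
  \forall z\, \forall s\, \exists w\, \forall y\, (\neg B(z) \land (B(s) \lor \neg Q(w)) \land \neg Q(y))
The quantifier \forall w sits under an odd number of negations (counting the antecedent side of each →), so it flips to \exists w.

existential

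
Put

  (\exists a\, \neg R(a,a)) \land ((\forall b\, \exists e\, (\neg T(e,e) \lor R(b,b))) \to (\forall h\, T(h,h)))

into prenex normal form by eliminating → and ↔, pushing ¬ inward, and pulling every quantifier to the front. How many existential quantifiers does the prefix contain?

2

Rewrite implications/biconditionals: A → B as ¬A ∨ B.
  (\exists a\, \neg R(a,a)) \land (\neg (\forall b\, \exists e\, (\neg T(e,e) \lor R(b,b))) \lor (\forall h\, T(h,h)))
Drive negations inward (¬∀x A ≡ ∃x ¬A, ¬∃x A ≡ ∀x ¬A, De Morgan for ∧/∨):
  (\exists a\, \neg R(a,a)) \land ((\exists b\, \forall e\, (T(e,e) \land \neg R(b,b))) \lor (\forall h\, T(h,h)))
Extract every quantifier outward, since the variables are now distinct and don't occur free across branches:
  \exists a\, \exists b\, \forall e\, \forall h\, (\neg R(a,a) \land (T(e,e) \land \neg R(b,b) \lor T(h,h)))
The prefix is \exists a \exists b \forall e \forall h: 2 universal, 2 existential.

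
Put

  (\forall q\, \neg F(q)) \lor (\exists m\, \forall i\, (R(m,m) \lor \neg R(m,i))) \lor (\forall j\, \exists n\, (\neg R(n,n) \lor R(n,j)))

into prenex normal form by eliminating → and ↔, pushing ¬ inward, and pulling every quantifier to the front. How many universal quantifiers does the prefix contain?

3

Finally move all quantifiers to the prefix:
  \forall q\, \exists m\, \forall i\, \forall j\, \exists n\, (\neg F(q) \lor R(m,m) \lor \neg R(m,i) \lor \neg R(n,n) \lor R(n,j))
The prefix is \forall q \exists m \forall i \forall j \exists n: 3 universal, 2 existential.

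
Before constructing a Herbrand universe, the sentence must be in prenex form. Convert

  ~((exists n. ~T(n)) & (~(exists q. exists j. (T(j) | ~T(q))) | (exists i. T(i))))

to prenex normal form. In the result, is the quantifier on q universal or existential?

Drive negations inward (¬∀x A ≡ ∃x ¬A, ¬∃x A ≡ ∀x ¬A, De Morgan for ∧/∨):
  (forall n. T(n)) | (exists q. exists j. (T(j) | ~T(q))) & (forall i. ~T(i))
All bound variables are already distinct, so no renaming is needed.
Finally move all quantifiers to the prefix:
  forall n. exists q. exists j. forall i. (T(n) | (T(j) | ~T(q)) & ~T(i))
The quantifier exists q sits under an even number of negations, so it remains existential.

existential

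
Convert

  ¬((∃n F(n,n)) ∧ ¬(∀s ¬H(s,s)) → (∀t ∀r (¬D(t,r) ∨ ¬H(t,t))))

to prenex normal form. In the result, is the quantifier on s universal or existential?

existential

Eliminate → and ↔ using ¬ and ∨.
  ¬(¬((∃n F(n,n)) ∧ ¬(∀s ¬H(s,s))) ∨ (∀t ∀r (¬D(t,r) ∨ ¬H(t,t))))
Move each ¬ inward, flipping quantifiers it crosses:
  (∃n F(n,n)) ∧ (∃s H(s,s)) ∧ (∃t ∃r (D(t,r) ∧ H(t,t)))
All bound variables are already distinct, so no renaming is needed.
Finally move all quantifiers to the prefix:
  ∃n ∃s ∃t ∃r (F(n,n) ∧ H(s,s) ∧ D(t,r) ∧ H(t,t))
The quantifier ∀s sits under an odd number of negations (counting the antecedent side of each →), so it flips to ∃s.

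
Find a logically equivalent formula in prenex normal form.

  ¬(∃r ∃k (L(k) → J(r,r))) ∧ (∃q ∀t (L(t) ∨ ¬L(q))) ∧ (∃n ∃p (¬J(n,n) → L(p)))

∀r ∀k ∃q ∀t ∃n ∃p (L(k) ∧ ¬J(r,r) ∧ (L(t) ∨ ¬L(q)) ∧ (J(n,n) ∨ L(p)))

First replace A → B with ¬A ∨ B.
  ¬(∃r ∃k (¬L(k) ∨ J(r,r))) ∧ (∃q ∀t (L(t) ∨ ¬L(q))) ∧ (∃n ∃p (¬¬J(n,n) ∨ L(p)))
Drive negations inward (¬∀x A ≡ ∃x ¬A, ¬∃x A ≡ ∀x ¬A, De Morgan for ∧/∨):
  (∀r ∀k (L(k) ∧ ¬J(r,r))) ∧ (∃q ∀t (L(t) ∨ ¬L(q))) ∧ (∃n ∃p (J(n,n) ∨ L(p)))
Pull the quantifiers to the front (each side's bound variable is not free in the other side):
  ∀r ∀k ∃q ∀t ∃n ∃p (L(k) ∧ ¬J(r,r) ∧ (L(t) ∨ ¬L(q)) ∧ (J(n,n) ∨ L(p)))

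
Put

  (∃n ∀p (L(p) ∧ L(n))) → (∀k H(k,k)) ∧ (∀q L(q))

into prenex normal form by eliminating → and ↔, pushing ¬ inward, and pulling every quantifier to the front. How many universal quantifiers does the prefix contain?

Eliminate → and ↔ using ¬ and ∨.
  ¬(∃n ∀p (L(p) ∧ L(n))) ∨ (∀k H(k,k)) ∧ (∀q L(q))
Move each ¬ inward, flipping quantifiers it crosses:
  (∀n ∃p (¬L(p) ∨ ¬L(n))) ∨ (∀k H(k,k)) ∧ (∀q L(q))
Pull the quantifiers to the front (each side's bound variable is not free in the other side):
  ∀n ∃p ∀k ∀q (¬L(p) ∨ ¬L(n) ∨ H(k,k) ∧ L(q))
The prefix is ∀n ∃p ∀k ∀q: 3 universal, 1 existential.

3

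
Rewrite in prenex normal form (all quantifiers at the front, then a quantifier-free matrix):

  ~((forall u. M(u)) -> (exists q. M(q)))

forall u. forall q. (M(u) & ~M(q))

Rewrite implications/biconditionals: A → B as ¬A ∨ B.
  ~(~(forall u. M(u)) | (exists q. M(q)))
Drive negations inward (¬∀x A ≡ ∃x ¬A, ¬∃x A ≡ ∀x ¬A, De Morgan for ∧/∨):
  (forall u. M(u)) & (forall q. ~M(q))
All bound variables are already distinct, so no renaming is needed.
Finally move all quantifiers to the prefix:
  forall u. forall q. (M(u) & ~M(q))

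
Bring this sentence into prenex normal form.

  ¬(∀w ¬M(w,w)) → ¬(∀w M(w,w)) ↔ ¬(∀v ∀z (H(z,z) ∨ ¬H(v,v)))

∃w ∀q ∃v ∃z ∀x1 ∀w1 ∀r ∃v1 ((M(w,w) ∧ M(q,q) ∨ ¬H(z,z) ∧ H(v,v)) ∧ (H(w1,w1) ∨ ¬H(x1,x1) ∨ ¬M(r,r) ∨ ¬M(v1,v1)))

First replace A → B with ¬A ∨ B; A ↔ B as (¬A ∨ B) ∧ (¬B ∨ A).
  (¬(¬¬(∀w ¬M(w,w)) ∨ ¬(∀w M(w,w))) ∨ ¬(∀v ∀z (H(z,z) ∨ ¬H(v,v)))) ∧ (¬¬(∀v ∀z (H(z,z) ∨ ¬H(v,v))) ∨ ¬¬(∀w ¬M(w,w)) ∨ ¬(∀w M(w,w)))
Drive negations inward (¬∀x A ≡ ∃x ¬A, ¬∃x A ≡ ∀x ¬A, De Morgan for ∧/∨):
  ((∃w M(w,w)) ∧ (∀w M(w,w)) ∨ (∃v ∃z (¬H(z,z) ∧ H(v,v)))) ∧ ((∀v ∀z (H(z,z) ∨ ¬H(v,v))) ∨ (∀w ¬M(w,w)) ∨ (∃w ¬M(w,w)))
Rename bound variables to avoid capture: w↦q, v↦x1, z↦w1, w↦r, w↦v1.
  ((∃w M(w,w)) ∧ (∀q M(q,q)) ∨ (∃v ∃z (¬H(z,z) ∧ H(v,v)))) ∧ ((∀x1 ∀w1 (H(w1,w1) ∨ ¬H(x1,x1))) ∨ (∀r ¬M(r,r)) ∨ (∃v1 ¬M(v1,v1)))
Finally move all quantifiers to the prefix:
  ∃w ∀q ∃v ∃z ∀x1 ∀w1 ∀r ∃v1 ((M(w,w) ∧ M(q,q) ∨ ¬H(z,z) ∧ H(v,v)) ∧ (H(w1,w1) ∨ ¬H(x1,x1) ∨ ¬M(r,r) ∨ ¬M(v1,v1)))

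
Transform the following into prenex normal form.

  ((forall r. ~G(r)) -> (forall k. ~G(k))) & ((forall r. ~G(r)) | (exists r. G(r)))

exists r. forall k. forall w1. exists w. ((G(r) | ~G(k)) & (~G(w1) | G(w)))

Rewrite implications/biconditionals: A → B as ¬A ∨ B.
  (~(forall r. ~G(r)) | (forall k. ~G(k))) & ((forall r. ~G(r)) | (exists r. G(r)))
Move each ¬ inward, flipping quantifiers it crosses:
  ((exists r. G(r)) | (forall k. ~G(k))) & ((forall r. ~G(r)) | (exists r. G(r)))
Standardize variables apart so no two quantifiers bind the same name: r↦w1, r↦w.
  ((exists r. G(r)) | (forall k. ~G(k))) & ((forall w1. ~G(w1)) | (exists w. G(w)))
Finally move all quantifiers to the prefix:
  exists r. forall k. forall w1. exists w. ((G(r) | ~G(k)) & (~G(w1) | G(w)))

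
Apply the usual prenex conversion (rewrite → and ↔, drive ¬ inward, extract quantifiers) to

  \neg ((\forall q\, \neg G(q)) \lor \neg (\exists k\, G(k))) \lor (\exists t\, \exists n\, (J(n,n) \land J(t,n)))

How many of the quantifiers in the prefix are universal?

0

Push ¬ through the quantifiers and connectives to reach negation normal form:
  (\exists q\, G(q)) \land (\exists k\, G(k)) \lor (\exists t\, \exists n\, (J(n,n) \land J(t,n)))
Pull the quantifiers to the front (each side's bound variable is not free in the other side):
  \exists q\, \exists k\, \exists t\, \exists n\, (G(q) \land G(k) \lor J(n,n) \land J(t,n))
The prefix is \exists q \exists k \exists t \exists n: 0 universal, 4 existential.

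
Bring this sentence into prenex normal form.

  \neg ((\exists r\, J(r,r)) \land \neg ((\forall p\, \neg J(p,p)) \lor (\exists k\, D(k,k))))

Drive negations inward (¬∀x A ≡ ∃x ¬A, ¬∃x A ≡ ∀x ¬A, De Morgan for ∧/∨):
  (\forall r\, \neg J(r,r)) \lor (\forall p\, \neg J(p,p)) \lor (\exists k\, D(k,k))
Finally move all quantifiers to the prefix:
  \forall r\, \forall p\, \exists k\, (\neg J(r,r) \lor \neg J(p,p) \lor D(k,k))

\forall r\, \forall p\, \exists k\, (\neg J(r,r) \lor \neg J(p,p) \lor D(k,k))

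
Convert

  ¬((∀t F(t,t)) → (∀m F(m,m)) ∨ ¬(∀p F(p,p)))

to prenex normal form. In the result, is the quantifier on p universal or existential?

universal

First replace A → B with ¬A ∨ B.
  ¬(¬(∀t F(t,t)) ∨ (∀m F(m,m)) ∨ ¬(∀p F(p,p)))
Move each ¬ inward, flipping quantifiers it crosses:
  (∀t F(t,t)) ∧ (∃m ¬F(m,m)) ∧ (∀p F(p,p))
Extract every quantifier outward, since the variables are now distinct and don't occur free across branches:
  ∀t ∃m ∀p (F(t,t) ∧ ¬F(m,m) ∧ F(p,p))
The quantifier ∀p sits under an even number of negations (counting the antecedent side of each →), so it remains universal.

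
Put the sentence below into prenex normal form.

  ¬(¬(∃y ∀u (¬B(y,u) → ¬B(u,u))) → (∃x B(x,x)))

∀y ∃u ∀x (¬B(y,u) ∧ B(u,u) ∧ ¬B(x,x))

First replace A → B with ¬A ∨ B.
  ¬(¬¬(∃y ∀u (¬¬B(y,u) ∨ ¬B(u,u))) ∨ (∃x B(x,x)))
Drive negations inward (¬∀x A ≡ ∃x ¬A, ¬∃x A ≡ ∀x ¬A, De Morgan for ∧/∨):
  (∀y ∃u (¬B(y,u) ∧ B(u,u))) ∧ (∀x ¬B(x,x))
Finally move all quantifiers to the prefix:
  ∀y ∃u ∀x (¬B(y,u) ∧ B(u,u) ∧ ¬B(x,x))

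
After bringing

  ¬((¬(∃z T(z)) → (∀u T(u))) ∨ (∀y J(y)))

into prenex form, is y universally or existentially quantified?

existential

Eliminate → and ↔ using ¬ and ∨.
  ¬(¬¬(∃z T(z)) ∨ (∀u T(u)) ∨ (∀y J(y)))
Drive negations inward (¬∀x A ≡ ∃x ¬A, ¬∃x A ≡ ∀x ¬A, De Morgan for ∧/∨):
  (∀z ¬T(z)) ∧ (∃u ¬T(u)) ∧ (∃y ¬J(y))
Pull the quantifiers to the front (each side's bound variable is not free in the other side):
  ∀z ∃u ∃y (¬T(z) ∧ ¬T(u) ∧ ¬J(y))
The quantifier ∀y sits under an odd number of negations (counting the antecedent side of each →), so it flips to ∃y.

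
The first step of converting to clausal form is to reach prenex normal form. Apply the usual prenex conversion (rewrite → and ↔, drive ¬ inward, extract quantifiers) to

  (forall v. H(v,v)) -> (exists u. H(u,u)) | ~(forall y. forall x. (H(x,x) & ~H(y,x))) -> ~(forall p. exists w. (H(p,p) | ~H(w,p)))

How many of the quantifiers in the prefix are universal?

Eliminate → and ↔ using ¬ and ∨.
  ~(forall v. H(v,v)) | ~((exists u. H(u,u)) | ~(forall y. forall x. (H(x,x) & ~H(y,x)))) | ~(forall p. exists w. (H(p,p) | ~H(w,p)))
Drive negations inward (¬∀x A ≡ ∃x ¬A, ¬∃x A ≡ ∀x ¬A, De Morgan for ∧/∨):
  (exists v. ~H(v,v)) | (forall u. ~H(u,u)) & (forall y. forall x. (H(x,x) & ~H(y,x))) | (exists p. forall w. (~H(p,p) & H(w,p)))
All bound variables are already distinct, so no renaming is needed.
Pull the quantifiers to the front (each side's bound variable is not free in the other side):
  exists v. forall u. forall y. forall x. exists p. forall w. (~H(v,v) | ~H(u,u) & H(x,x) & ~H(y,x) | ~H(p,p) & H(w,p))
The prefix is exists v forall u forall y forall x exists p forall w: 4 universal, 2 existential.

4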